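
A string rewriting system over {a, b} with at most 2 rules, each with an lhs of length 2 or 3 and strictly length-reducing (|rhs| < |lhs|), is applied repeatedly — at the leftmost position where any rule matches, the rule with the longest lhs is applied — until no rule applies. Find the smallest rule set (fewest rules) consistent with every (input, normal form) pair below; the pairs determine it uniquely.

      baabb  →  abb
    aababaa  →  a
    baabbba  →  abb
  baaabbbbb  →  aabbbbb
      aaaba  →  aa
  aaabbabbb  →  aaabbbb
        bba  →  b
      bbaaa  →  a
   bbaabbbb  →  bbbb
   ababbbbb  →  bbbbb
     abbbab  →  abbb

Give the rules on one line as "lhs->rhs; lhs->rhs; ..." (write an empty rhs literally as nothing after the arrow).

  | baabb => abb
  | aababaa => abaa => a
  | baabbba => abbba => abb
  | baaabbbbb => aabbbbb

aba->; ba->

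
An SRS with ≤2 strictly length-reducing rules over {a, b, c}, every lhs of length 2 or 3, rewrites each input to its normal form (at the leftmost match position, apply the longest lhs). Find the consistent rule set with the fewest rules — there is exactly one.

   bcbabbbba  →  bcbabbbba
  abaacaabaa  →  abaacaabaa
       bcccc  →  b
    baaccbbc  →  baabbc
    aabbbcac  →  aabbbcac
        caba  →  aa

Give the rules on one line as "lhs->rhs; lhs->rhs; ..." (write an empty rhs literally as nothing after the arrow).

  | bcbabbbba
  | abaacaabaa
  | bcccc => bcc => b
  | baaccbbc => baabbc

cab->a; cc->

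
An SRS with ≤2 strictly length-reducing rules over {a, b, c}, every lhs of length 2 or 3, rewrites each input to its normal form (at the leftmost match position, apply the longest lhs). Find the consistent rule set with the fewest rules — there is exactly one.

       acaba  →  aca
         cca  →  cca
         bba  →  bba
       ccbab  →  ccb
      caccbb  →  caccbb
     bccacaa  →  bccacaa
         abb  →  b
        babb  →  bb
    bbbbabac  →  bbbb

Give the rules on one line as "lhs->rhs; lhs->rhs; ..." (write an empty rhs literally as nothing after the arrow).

  | acaba => aca
  | cca
  | bba
  | ccbab => ccb

ab->; bac->b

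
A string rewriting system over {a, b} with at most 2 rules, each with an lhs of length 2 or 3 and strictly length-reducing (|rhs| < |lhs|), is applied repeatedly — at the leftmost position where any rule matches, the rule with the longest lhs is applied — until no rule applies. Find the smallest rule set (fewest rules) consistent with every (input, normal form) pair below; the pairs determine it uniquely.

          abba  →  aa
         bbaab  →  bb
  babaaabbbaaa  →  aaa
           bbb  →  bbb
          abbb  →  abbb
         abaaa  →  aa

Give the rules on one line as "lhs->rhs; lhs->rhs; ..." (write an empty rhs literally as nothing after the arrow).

ba->a; baa->

  | abba => aba => aa
  | bbaab => bb
  | babaaabbbaaa => abaaabbbaaa => aabbbaaa => aabba => aaba => aaa
  | bbb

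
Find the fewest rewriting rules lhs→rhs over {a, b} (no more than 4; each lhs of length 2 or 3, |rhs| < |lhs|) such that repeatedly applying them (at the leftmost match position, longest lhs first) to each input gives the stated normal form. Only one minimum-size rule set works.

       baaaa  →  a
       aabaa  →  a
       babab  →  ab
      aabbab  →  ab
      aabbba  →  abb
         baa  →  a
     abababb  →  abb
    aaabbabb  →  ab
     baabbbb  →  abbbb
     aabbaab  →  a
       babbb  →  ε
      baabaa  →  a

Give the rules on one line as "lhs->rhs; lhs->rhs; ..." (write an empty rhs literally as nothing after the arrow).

aa->a; ba->; bab->ba

  | baaaa => aaa => aa => a
  | aabaa => abaa => aa => a
  | babab => baab => ab
  | aabbab => abbab => abba => ab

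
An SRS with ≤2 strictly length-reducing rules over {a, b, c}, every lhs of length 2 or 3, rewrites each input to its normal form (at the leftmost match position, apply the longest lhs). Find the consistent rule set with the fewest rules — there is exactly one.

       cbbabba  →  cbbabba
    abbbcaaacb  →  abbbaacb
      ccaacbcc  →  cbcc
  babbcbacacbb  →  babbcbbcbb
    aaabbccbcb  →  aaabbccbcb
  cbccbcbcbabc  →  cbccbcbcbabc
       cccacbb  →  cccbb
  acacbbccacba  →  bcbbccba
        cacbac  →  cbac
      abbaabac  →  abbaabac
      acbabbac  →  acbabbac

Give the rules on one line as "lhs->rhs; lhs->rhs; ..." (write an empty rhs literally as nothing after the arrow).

aca->b; ca->

  | cbbabba
  | abbbcaaacb => abbbaacb
  | ccaacbcc => cacbcc => cbcc
  | babbcbacacbb => babbcbbcbb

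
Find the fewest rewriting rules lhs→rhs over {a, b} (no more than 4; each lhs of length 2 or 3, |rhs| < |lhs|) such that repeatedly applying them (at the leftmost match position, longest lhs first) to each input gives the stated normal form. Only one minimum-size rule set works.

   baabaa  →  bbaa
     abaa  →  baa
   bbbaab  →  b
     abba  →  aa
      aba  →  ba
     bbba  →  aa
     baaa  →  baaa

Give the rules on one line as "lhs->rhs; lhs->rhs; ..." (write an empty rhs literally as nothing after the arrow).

ab->b; abb->a; bbb->a

  | baabaa => babaa => bbaa
  | abaa => baa
  | bbbaab => aaab => aab => ab => b
  | abba => aa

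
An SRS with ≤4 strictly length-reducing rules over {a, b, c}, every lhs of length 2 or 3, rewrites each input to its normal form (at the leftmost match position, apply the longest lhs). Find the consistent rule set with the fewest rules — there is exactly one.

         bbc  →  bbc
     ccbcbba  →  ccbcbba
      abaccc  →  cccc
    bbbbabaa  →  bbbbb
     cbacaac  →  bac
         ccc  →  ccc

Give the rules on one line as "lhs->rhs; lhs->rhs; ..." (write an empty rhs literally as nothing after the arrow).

aba->c; ca->b; cba->

  | bbc
  | ccbcbba
  | abaccc => cccc
  | bbbbabaa => bbbbca => bbbbb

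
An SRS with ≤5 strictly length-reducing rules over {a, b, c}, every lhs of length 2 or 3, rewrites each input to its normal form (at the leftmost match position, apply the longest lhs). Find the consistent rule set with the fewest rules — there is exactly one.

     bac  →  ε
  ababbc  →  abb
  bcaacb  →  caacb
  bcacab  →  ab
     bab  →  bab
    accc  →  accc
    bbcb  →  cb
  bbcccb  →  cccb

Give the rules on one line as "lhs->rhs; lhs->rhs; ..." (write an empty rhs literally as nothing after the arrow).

  | bac => ε
  | ababbc => ababc => abb
  | bcaacb => caacb
  | bcacab => cacab => ab

abc->b; bac->; bc->c; cac->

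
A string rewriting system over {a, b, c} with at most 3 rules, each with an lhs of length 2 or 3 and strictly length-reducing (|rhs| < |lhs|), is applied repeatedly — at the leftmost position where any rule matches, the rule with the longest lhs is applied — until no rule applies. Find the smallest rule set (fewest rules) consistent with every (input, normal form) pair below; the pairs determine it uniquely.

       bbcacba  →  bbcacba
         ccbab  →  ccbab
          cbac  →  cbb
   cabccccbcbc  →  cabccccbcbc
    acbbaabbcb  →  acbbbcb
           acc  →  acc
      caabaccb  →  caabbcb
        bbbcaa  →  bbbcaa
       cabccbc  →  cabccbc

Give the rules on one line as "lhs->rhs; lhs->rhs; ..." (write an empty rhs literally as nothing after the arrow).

  | bbcacba
  | ccbab
  | cbac => cbb
  | cabccccbcbc

baa->; bac->bb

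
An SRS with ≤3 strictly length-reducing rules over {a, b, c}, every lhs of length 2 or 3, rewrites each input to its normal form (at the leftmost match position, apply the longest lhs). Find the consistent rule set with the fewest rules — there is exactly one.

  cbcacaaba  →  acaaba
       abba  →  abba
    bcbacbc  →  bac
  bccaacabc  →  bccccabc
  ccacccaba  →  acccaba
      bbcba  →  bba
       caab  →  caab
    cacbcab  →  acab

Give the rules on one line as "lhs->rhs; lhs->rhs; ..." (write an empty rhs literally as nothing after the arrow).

aac->cc; cac->ac; cb->

  | cbcacaaba => cacaaba => acaaba
  | abba
  | bcbacbc => bacbc => bac
  | bccaacabc => bccccabc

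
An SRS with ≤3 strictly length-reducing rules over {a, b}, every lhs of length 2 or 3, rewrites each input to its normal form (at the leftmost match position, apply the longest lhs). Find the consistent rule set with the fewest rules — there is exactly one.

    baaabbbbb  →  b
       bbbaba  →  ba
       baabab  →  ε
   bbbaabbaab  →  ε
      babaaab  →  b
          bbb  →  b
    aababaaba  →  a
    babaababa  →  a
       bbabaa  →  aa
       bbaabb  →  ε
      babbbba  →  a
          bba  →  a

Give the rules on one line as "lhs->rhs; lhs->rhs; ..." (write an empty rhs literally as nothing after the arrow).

aab->b; ab->; bb->

  | baaabbbbb => babbbbb => bbbbb => bbb => b
  | bbbaba => baba => ba
  | baabab => bbab => ab => ε
  | bbbaabbaab => baabbaab => bbbaab => baab => bb => ε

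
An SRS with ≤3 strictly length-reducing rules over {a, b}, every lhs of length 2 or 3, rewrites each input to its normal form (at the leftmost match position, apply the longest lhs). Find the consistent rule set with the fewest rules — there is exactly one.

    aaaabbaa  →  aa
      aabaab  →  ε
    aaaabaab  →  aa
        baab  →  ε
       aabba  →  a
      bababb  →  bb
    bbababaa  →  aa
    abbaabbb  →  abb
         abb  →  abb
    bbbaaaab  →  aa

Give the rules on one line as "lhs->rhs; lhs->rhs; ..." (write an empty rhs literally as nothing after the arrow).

  | aaaabbaa => aabaa => aa
  | aabaab => aab => ε
  | aaaabaab => aaaab => aa
  | baab => aab => ε

aab->; ba->a; bab->b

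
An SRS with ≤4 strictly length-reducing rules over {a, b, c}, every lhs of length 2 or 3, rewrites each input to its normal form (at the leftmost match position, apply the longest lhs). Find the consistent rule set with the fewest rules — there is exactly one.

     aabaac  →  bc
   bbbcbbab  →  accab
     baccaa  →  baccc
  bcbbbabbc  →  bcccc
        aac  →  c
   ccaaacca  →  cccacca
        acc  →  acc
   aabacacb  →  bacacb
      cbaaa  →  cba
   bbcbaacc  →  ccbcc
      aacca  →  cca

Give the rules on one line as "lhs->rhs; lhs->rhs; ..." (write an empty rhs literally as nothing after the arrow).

aa->; bb->c; bbb->a; caa->cc

  | aabaac => baac => bc
  | bbbcbbab => acbbab => accab
  | baccaa => baccc
  | bcbbbabbc => bcaabbc => bccbbc => bcccc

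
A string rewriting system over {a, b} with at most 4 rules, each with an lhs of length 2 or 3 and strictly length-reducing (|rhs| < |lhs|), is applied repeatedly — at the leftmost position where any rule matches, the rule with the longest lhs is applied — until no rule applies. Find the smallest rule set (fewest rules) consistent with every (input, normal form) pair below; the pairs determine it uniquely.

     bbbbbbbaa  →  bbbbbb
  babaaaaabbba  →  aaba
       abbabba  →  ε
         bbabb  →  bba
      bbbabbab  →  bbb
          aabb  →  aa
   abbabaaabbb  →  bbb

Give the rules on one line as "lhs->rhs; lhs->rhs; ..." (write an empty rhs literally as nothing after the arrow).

  | bbbbbbbaa => bbbbbb
  | babaaaaabbba => baaaabbba => aabbba => aaba
  | abbabba => aabba => aaa => ε
  | bbabb => bba

aaa->; abb->a; baa->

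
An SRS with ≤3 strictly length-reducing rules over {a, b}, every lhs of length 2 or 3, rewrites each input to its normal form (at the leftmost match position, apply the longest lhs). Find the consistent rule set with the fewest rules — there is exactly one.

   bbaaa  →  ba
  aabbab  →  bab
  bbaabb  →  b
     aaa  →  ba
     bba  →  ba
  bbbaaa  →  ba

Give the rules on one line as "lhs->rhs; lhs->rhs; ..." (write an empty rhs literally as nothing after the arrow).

  | bbaaa => baaa => bba => ba
  | aabbab => bbbab => bbab => bab
  | bbaabb => baabb => bbbb => bbb => bb => b
  | aaa => ba

aa->b; bb->b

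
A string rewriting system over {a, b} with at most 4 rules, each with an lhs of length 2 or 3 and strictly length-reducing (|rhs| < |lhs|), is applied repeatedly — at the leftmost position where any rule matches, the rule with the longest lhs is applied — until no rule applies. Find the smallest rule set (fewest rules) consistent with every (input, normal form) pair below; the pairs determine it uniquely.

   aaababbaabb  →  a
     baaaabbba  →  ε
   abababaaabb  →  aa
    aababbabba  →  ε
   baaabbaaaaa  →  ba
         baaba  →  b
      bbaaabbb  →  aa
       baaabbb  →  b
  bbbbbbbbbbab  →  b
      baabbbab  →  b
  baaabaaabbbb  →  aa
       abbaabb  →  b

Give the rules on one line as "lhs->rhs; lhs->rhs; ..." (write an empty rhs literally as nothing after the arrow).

  | aaababbaabb => bbabbaabb => bbaabb => abb => ab => a
  | baaaabbba => bbabbba => bbba => bba => ε
  | abababaaabb => aababaaabb => aaabaaabb => bbaaabb => aabb => aab => aa
  | aababbabba => aaabbabba => bbbabba => bbabba => bba => ε

aaa->b; ab->a; bb->b; bba->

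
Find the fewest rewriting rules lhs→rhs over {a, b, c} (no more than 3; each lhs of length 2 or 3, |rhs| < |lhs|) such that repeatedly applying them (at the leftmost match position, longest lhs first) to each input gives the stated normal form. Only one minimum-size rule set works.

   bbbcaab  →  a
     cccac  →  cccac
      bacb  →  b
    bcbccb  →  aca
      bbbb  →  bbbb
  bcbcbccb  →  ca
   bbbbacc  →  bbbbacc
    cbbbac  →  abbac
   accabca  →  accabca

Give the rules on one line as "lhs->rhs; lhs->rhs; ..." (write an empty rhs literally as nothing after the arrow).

  | bbbcaab => bbbcb => bbcb => bcb => cb => a
  | cccac
  | bacb => baa => b
  | bcbccb => cbccb => accb => aca

aa->; bcb->cb; cb->a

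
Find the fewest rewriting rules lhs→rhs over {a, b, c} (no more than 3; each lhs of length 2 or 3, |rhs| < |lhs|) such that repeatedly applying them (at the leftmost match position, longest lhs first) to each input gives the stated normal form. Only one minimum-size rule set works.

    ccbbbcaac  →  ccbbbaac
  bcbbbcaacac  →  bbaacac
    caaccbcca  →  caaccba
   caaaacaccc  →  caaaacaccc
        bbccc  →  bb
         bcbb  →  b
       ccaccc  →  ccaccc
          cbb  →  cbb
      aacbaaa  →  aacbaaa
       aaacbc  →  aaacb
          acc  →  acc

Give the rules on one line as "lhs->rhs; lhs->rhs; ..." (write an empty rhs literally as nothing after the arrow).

bc->b; bcb->

  | ccbbbcaac => ccbbbaac
  | bcbbbcaacac => bbcaacac => bbaacac
  | caaccbcca => caaccbca => caaccba
  | caaaacaccc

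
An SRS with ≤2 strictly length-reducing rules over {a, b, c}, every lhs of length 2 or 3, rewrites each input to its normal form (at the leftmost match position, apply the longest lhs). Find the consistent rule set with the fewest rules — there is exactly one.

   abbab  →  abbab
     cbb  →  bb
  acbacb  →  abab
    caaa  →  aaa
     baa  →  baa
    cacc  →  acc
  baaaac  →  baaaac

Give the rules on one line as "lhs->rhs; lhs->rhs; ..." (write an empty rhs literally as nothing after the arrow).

  | abbab
  | cbb => bb
  | acbacb => abacb => abab
  | caaa => aaa

ca->a; cb->b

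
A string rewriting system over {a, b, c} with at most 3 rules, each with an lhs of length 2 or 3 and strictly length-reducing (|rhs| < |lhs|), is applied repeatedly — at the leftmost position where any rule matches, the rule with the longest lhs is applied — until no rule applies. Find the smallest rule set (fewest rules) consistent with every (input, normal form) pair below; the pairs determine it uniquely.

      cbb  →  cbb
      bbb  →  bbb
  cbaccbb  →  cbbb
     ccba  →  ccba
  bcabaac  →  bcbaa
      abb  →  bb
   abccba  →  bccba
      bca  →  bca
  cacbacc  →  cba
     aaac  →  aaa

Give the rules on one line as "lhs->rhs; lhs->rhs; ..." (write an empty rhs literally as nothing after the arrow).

  | cbb
  | bbb
  | cbaccbb => cbacbb => cbabb => cbbb
  | ccba

ab->b; ac->a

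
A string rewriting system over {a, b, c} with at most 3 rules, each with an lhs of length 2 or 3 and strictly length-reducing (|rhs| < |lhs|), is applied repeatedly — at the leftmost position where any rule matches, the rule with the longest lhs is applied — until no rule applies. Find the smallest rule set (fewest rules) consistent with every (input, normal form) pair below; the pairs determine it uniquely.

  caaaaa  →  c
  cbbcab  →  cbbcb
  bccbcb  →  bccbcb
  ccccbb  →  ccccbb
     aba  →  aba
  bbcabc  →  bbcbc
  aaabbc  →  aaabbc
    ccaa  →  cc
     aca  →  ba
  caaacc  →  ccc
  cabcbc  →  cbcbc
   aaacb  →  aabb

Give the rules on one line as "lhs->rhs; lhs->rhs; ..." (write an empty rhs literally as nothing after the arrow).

  | caaaaa => caaaa => caaa => caa => ca => c
  | cbbcab => cbbcb
  | bccbcb
  | ccccbb

ac->b; ca->c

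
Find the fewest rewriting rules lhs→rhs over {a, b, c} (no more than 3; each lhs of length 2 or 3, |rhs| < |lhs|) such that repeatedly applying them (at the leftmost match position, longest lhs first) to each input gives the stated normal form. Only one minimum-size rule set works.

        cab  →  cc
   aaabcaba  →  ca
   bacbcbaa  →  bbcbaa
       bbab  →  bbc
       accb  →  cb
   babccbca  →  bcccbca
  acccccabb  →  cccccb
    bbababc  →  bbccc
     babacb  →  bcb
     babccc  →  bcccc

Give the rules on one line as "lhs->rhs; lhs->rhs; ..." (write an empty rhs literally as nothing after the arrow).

  | cab => cc
  | aaabcaba => aaccaba => acaba => aba => ca
  | bacbcbaa => bbcbaa
  | bbab => bbc

ab->c; ac->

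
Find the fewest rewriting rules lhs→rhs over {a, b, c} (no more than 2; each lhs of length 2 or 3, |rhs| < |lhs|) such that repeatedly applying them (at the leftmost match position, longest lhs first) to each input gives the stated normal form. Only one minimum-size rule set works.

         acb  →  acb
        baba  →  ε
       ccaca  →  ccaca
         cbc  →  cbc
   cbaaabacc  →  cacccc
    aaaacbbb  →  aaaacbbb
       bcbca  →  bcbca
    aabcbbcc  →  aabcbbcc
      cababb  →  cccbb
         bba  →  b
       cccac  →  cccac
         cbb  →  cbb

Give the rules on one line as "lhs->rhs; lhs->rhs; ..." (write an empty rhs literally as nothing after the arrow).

  | acb
  | baba => ba => ε
  | ccaca
  | cbc

aba->cc; ba->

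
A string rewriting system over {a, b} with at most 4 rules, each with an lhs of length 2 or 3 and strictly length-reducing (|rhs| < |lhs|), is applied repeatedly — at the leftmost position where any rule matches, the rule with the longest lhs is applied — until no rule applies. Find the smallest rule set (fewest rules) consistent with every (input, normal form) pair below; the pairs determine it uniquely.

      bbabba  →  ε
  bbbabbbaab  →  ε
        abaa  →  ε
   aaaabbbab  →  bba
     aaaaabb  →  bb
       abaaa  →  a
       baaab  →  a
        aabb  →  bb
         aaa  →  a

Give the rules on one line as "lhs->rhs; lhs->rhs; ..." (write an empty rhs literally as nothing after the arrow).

aa->; ab->; abb->bb; bab->a

  | bbabba => baba => aa => ε
  | bbbabbbaab => bbabbaab => babaab => aaab => ab => ε
  | abaa => aa => ε
  | aaaabbbab => aabbbab => bbbab => bba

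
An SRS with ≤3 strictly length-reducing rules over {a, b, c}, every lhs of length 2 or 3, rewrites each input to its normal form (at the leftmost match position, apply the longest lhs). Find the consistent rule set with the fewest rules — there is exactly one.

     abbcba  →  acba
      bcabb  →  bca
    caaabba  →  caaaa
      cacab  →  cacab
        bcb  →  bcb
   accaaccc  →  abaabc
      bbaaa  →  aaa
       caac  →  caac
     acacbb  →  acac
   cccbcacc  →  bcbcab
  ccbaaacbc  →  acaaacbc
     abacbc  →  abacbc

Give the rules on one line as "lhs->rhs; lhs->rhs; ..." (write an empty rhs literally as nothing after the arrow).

bb->; cc->b; ccb->ac

  | abbcba => acba
  | bcabb => bca
  | caaabba => caaaa
  | cacab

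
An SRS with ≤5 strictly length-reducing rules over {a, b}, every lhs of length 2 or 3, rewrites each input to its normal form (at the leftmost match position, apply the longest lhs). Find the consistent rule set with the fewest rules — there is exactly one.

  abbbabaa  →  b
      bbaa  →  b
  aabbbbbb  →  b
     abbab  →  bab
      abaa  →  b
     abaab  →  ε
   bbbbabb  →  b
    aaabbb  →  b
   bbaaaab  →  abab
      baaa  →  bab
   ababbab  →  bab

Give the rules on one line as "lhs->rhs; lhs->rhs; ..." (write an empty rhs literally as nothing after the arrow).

  | abbbabaa => bbabaa => abaa => abb => b
  | bbaa => aa => b
  | aabbbbbb => bbbbbbb => bbbbb => bbb => b
  | abbab => bab

aa->b; aaa->ab; abb->b; bb->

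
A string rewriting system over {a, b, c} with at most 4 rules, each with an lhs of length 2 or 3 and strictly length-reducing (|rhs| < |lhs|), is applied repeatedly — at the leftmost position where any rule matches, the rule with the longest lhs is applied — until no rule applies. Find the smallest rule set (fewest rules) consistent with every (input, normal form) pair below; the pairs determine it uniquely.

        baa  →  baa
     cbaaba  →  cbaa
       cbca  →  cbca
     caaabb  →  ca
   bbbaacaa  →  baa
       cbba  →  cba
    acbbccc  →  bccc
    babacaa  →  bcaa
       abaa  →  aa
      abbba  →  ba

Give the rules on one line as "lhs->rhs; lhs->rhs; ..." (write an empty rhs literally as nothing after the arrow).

  | baa
  | cbaaba => cbaa
  | cbca
  | caaabb => caab => ca

ab->; ac->b; bac->bc; bb->b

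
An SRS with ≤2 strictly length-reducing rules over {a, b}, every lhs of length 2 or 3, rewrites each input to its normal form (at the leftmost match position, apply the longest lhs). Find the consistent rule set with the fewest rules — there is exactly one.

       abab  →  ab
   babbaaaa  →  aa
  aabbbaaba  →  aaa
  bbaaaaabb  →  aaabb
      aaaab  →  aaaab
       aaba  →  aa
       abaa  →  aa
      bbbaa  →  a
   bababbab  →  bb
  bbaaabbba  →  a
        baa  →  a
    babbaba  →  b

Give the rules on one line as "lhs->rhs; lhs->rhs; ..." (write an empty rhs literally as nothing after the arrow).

  | abab => ab
  | babbaaaa => bbaaaa => baaa => aa
  | aabbbaaba => aabaaba => aaaba => aaa
  | bbaaaaabb => baaaabb => aaabb

ba->; bbb->b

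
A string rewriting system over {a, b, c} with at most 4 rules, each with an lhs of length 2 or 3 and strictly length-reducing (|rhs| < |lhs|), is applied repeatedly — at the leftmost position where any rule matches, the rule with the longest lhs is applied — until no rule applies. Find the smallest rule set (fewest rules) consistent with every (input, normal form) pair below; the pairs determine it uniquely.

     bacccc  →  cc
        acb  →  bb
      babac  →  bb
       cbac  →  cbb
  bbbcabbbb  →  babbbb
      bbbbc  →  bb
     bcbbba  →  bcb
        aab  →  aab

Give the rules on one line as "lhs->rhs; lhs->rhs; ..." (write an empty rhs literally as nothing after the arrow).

  | bacccc => bbccc => cc
  | acb => bb
  | babac => bac => bb
  | cbac => cbb

aba->a; ac->b; bba->; bbc->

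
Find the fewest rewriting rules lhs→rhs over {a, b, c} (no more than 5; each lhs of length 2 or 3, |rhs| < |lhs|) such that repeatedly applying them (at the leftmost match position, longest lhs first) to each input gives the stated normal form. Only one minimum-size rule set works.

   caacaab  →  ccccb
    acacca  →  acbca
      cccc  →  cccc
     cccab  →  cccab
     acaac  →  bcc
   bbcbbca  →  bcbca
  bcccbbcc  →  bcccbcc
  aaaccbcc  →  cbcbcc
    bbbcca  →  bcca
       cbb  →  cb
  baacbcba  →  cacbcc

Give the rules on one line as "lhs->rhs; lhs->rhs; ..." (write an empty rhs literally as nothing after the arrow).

  | caacaab => cccaab => ccccb
  | acacca => acbca
  | cccc
  | cccab

aa->c; acc->bc; ba->c; bb->b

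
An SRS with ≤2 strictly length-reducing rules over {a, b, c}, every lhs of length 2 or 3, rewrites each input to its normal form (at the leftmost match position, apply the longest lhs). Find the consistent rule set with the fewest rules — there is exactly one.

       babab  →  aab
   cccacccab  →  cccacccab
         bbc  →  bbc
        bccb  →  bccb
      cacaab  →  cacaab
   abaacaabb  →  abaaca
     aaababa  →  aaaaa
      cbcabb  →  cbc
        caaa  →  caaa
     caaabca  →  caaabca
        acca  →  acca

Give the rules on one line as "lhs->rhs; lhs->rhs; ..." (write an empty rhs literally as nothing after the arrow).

abb->; bab->a

  | babab => aab
  | cccacccab
  | bbc
  | bccb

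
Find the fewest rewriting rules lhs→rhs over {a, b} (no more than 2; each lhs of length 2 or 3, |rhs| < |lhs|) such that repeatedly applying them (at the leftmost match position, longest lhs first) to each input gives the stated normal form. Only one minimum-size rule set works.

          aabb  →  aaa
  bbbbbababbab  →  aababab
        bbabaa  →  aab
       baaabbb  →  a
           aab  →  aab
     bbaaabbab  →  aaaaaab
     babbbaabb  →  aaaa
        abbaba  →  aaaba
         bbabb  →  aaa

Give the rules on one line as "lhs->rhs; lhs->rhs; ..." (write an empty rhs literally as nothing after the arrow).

baa->b; bb->a

  | aabb => aaa
  | bbbbbababbab => abbbababbab => aabababbab => aababaaab => aababab
  | bbabaa => aabaa => aab
  | baaabbb => babbb => baab => bb => a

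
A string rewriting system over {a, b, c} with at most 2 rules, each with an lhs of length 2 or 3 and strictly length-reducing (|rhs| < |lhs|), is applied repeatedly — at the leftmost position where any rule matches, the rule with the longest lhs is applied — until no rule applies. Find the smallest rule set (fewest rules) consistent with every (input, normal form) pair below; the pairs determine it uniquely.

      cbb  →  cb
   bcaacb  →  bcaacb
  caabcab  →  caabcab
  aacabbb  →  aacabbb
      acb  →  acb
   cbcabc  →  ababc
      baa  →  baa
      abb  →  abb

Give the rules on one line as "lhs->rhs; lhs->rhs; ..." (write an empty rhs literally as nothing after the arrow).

cbb->cb; cbc->ab

  | cbb => cb
  | bcaacb
  | caabcab
  | aacabbb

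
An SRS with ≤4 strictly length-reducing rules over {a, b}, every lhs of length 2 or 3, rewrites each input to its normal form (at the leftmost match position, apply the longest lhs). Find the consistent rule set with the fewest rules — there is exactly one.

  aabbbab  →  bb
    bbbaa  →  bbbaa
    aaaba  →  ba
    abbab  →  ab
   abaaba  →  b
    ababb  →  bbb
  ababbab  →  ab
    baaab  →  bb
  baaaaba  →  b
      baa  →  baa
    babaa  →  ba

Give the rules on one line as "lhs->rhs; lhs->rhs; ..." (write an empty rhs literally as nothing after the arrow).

  | aabbbab => abab => bb
  | bbbaa
  | aaaba => ba
  | abbab => ab

aaa->; aba->b; abb->; bab->ab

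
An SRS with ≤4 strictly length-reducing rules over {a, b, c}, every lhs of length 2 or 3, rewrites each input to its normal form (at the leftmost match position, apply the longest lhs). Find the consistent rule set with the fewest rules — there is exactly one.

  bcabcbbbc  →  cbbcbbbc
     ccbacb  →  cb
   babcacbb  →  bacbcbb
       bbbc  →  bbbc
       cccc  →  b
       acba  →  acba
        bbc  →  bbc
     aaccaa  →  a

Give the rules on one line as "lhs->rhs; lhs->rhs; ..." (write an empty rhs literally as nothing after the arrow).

aba->; acc->b; bca->cb; cc->a

  | bcabcbbbc => cbbcbbbc
  | ccbacb => abacb => cb
  | babcacbb => bacbcbb
  | bbbc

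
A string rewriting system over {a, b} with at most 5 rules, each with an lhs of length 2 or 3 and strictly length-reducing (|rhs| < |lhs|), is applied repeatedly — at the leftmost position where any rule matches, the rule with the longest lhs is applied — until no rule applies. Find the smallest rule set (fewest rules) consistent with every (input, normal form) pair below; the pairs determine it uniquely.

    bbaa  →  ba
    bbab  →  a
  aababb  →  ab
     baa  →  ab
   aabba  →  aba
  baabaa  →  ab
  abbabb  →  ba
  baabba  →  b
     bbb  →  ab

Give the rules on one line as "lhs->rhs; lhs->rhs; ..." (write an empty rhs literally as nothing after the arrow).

  | bbaa => aaa => ba
  | bbab => aab => bb => a
  | aababb => bbabb => aabb => bbb => ab
  | baa => ab

aa->b; baa->ab; bab->ba; bb->a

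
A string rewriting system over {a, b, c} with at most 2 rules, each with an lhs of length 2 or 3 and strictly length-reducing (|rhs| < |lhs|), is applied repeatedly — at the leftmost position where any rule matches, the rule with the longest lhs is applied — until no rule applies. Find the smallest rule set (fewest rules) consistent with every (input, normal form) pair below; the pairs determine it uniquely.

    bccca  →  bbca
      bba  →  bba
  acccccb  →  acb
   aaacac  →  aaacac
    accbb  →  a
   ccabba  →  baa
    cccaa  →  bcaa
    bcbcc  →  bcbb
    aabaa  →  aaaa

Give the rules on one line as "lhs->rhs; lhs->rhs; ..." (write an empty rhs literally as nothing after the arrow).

  | bccca => bbca
  | bba
  | acccccb => abcccb => acccb => abcb => acb
  | aaacac

ab->a; cc->b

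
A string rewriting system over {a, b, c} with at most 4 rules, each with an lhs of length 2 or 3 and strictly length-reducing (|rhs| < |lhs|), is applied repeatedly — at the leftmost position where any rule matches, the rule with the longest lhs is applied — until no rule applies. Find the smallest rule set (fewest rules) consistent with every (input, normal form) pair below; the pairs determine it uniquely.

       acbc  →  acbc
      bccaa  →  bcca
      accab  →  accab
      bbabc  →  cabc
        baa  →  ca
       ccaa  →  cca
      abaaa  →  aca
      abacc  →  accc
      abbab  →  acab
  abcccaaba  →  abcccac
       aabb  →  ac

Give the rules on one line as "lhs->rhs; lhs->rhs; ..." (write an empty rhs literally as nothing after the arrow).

aa->a; ba->c; bb->c

  | acbc
  | bccaa => bcca
  | accab
  | bbabc => cabc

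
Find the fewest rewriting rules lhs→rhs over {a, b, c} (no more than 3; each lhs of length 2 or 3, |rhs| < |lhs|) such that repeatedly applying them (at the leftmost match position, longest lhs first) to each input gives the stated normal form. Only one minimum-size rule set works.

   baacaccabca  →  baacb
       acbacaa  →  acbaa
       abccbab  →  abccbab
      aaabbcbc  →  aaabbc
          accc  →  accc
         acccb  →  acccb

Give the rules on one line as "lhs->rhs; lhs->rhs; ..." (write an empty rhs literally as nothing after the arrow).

bcb->b; ca->

  | baacaccabca => baaccabca => baacbca => baacb
  | acbacaa => acbaa
  | abccbab
  | aaabbcbc => aaabbc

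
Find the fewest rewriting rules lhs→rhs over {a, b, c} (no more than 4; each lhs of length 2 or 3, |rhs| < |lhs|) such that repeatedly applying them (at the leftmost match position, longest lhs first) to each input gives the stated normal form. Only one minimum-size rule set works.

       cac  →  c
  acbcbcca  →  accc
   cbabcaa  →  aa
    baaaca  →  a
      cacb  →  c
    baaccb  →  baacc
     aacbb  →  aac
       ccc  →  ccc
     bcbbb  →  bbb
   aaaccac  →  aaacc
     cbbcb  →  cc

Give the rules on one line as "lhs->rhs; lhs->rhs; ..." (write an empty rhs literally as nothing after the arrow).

aca->ca; bc->; ca->; cb->c

  | cac => c
  | acbcbcca => accbcca => acccca => accc
  | cbabcaa => cabcaa => bcaa => aa
  | baaaca => baaca => baca => bca => a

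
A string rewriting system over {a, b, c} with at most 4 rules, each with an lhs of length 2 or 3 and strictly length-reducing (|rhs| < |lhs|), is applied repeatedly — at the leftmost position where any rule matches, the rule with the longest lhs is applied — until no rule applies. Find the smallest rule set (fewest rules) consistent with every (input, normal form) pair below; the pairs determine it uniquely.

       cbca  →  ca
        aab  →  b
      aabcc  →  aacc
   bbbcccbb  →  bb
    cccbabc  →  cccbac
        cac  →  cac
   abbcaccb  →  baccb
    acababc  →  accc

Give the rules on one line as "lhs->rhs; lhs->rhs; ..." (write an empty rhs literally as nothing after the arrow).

  | cbca => ca
  | aab => ab => b
  | aabcc => aacc
  | bbbcccbb => bbccbb => bcbb => bb

ab->b; aba->cc; abc->ac; bc->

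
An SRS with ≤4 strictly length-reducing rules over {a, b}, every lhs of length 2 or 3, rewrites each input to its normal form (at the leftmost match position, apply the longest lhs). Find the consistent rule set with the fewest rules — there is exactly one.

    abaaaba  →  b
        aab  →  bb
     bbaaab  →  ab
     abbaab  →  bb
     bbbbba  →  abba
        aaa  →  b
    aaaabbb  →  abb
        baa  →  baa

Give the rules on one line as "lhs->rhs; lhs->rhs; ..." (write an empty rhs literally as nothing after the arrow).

aaa->b; aab->bb; bab->a; bbb->a

  | abaaaba => abbba => aaa => b
  | aab => bb
  | bbaaab => bbbb => ab
  | abbaab => abbbb => aab => bb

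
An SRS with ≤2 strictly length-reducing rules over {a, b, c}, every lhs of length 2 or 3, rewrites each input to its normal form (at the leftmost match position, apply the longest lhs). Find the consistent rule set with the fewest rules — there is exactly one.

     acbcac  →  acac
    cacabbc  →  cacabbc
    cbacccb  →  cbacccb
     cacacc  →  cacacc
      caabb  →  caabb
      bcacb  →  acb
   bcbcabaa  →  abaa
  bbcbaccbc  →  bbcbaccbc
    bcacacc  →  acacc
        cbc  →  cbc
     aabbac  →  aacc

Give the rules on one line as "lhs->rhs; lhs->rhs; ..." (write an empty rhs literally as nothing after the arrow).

bba->c; bca->a

  | acbcac => acac
  | cacabbc
  | cbacccb
  | cacacc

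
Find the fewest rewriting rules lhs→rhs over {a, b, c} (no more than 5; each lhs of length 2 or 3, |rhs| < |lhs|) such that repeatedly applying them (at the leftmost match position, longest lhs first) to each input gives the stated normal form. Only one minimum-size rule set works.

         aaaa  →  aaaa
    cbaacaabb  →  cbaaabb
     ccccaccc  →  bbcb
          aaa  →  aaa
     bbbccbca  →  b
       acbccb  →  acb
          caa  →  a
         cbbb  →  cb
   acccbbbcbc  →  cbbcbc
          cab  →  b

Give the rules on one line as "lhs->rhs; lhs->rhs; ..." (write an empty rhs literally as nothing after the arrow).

  | aaaa
  | cbaacaabb => cbaaabb
  | ccccaccc => bccaccc => bbaccc => bbabc => bbcb
  | aaa

abc->cb; bbb->b; ca->; cc->b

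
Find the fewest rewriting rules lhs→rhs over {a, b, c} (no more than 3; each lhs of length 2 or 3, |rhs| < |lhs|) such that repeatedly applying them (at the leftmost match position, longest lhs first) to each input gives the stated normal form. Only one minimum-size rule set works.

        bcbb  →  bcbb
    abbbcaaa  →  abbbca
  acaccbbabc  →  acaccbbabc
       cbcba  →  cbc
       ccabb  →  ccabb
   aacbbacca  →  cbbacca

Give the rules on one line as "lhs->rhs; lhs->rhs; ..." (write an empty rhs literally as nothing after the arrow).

aa->; cba->c

  | bcbb
  | abbbcaaa => abbbca
  | acaccbbabc
  | cbcba => cbc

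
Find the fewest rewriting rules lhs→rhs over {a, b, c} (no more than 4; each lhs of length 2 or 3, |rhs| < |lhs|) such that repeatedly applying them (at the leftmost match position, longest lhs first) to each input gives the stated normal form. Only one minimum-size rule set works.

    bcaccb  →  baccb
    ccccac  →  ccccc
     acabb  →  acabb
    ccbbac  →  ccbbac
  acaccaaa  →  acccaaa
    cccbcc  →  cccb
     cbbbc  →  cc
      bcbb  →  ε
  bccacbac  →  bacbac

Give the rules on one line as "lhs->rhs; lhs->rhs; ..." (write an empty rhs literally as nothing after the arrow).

  | bcaccb => baccb
  | ccccac => ccccc
  | acabb
  | ccbbac

bbb->; bc->b; cac->cc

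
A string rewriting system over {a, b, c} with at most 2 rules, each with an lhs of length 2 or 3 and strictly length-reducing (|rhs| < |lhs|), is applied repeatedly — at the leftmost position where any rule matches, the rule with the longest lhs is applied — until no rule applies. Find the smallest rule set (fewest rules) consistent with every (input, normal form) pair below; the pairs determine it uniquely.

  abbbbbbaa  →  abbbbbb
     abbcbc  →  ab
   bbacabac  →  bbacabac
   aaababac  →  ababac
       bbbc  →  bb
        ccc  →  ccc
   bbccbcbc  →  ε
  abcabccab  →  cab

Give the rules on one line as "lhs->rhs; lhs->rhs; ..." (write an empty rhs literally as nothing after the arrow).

aa->; bc->

  | abbbbbbaa => abbbbbb
  | abbcbc => abbc => ab
  | bbacabac
  | aaababac => ababac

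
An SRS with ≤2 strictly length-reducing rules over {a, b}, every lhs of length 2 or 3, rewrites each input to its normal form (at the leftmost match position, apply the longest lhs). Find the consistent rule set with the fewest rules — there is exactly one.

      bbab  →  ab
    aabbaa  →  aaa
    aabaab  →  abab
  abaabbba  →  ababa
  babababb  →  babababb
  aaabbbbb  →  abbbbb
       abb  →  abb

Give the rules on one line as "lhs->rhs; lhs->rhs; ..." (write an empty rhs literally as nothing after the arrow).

aab->ab; bba->a

  | bbab => ab
  | aabbaa => abbaa => aaa
  | aabaab => abaab => abab
  | abaabbba => ababbba => ababa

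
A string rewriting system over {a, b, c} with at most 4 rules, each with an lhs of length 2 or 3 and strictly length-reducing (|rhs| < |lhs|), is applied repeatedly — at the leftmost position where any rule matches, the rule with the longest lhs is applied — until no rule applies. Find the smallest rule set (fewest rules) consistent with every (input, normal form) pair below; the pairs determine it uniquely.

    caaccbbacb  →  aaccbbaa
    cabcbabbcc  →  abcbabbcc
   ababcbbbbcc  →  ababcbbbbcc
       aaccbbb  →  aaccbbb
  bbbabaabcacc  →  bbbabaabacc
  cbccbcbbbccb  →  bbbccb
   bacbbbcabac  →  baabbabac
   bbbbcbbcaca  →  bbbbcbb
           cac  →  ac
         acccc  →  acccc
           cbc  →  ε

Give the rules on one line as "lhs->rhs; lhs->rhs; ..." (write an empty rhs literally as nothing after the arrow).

  | caaccbbacb => aaccbbacb => aaccbbaa
  | cabcbabbcc => abcbabbcc
  | ababcbbbbcc
  | aaccbbb

aca->; acb->aa; ca->a; cbc->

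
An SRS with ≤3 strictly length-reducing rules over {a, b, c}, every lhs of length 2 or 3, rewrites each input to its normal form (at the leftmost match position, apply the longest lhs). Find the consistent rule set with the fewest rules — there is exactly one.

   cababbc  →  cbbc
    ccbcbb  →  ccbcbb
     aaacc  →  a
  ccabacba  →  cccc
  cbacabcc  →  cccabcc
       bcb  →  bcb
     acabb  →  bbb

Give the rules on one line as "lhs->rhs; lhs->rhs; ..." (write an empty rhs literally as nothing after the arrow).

ac->; aca->b; ba->c

  | cababbc => cacbbc => cbbc
  | ccbcbb
  | aaacc => aac => a
  | ccabacba => ccaccba => cccba => cccc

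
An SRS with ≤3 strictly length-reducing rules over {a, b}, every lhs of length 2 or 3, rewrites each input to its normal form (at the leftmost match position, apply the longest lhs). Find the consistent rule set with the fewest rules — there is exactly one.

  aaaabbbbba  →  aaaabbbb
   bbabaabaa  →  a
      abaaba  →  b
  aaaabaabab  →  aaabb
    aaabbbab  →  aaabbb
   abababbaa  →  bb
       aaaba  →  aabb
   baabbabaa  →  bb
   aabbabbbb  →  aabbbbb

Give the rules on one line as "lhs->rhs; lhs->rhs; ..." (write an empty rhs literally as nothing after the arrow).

aba->bb; ba->

  | aaaabbbbba => aaaabbbb
  | bbabaabaa => bbaabaa => babaa => baa => a
  | abaaba => bbaba => bba => b
  | aaaabaabab => aaabbabab => aaabbab => aaabb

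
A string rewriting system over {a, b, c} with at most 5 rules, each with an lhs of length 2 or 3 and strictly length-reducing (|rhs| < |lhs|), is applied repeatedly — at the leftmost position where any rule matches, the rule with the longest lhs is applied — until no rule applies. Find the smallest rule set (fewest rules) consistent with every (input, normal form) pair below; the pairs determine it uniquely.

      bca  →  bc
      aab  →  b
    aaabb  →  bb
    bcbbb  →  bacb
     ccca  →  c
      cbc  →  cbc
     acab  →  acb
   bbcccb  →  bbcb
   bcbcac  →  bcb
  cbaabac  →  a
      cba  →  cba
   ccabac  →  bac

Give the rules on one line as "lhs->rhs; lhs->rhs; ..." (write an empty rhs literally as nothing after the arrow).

  | bca => bc
  | aab => ab => b
  | aaabb => aabb => abb => bb
  | bcbbb => bacb

ab->b; ca->c; cbb->ac; cc->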